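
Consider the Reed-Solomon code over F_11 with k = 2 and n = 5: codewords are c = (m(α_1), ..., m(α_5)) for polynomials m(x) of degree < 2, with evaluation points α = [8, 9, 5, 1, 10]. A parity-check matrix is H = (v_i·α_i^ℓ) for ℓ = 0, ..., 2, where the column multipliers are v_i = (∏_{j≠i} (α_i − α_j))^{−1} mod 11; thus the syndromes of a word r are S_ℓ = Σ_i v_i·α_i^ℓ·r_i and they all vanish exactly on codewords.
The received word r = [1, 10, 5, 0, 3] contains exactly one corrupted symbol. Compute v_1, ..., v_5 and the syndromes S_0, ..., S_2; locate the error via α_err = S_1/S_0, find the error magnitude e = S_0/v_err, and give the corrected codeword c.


S = (8, 9, 6), error at position 1, error magnitude e = 6, c = [6, 10, 5, 0, 3].

Step 1: column multipliers v_i = (∏_{j≠i}(α_i − α_j))^{−1} mod 11.
  i = 1 (α = 8): (8−9)(8−5)(8−1)(8−10) = (−1)·3·7·(−2) = 42 ≡ 9, so v_1 = 9^{−1} = 5 (mod 11).
  i = 2 (α = 9): (9−8)(9−5)(9−1)(9−10) = 1·4·8·(−1) = −32 ≡ 1, so v_2 = 1^{−1} = 1 (mod 11).
  i = 3 (α = 5): (5−8)(5−9)(5−1)(5−10) = (−3)·(−4)·4·(−5) = −240 ≡ 2, so v_3 = 2^{−1} = 6 (mod 11).
  i = 4 (α = 1): (1−8)(1−9)(1−5)(1−10) = (−7)·(−8)·(−4)·(−9) = 2016 ≡ 3, so v_4 = 3^{−1} = 4 (mod 11).
  i = 5 (α = 10): (10−8)(10−9)(10−5)(10−1) = 2·1·5·9 = 90 ≡ 2, so v_5 = 2^{−1} = 6 (mod 11).
  v = [5, 1, 6, 4, 6].
Step 2: syndromes of r = [1, 10, 5, 0, 3] (all sums mod 11).
  S_0 = Σ v_i r_i = 5·1 + 1·10 + 6·5 + 4·0 + 6·3 = 63 ≡ 8.
  S_1 = Σ v_i α_i r_i = 5·8·1 + 1·9·10 + 6·5·5 + 4·1·0 + 6·10·3 = 460 ≡ 9.
  α_i^2 mod 11 = [9, 4, 3, 1, 1].
  S_2 = Σ v_i α_i^2 r_i = 5·9·1 + 1·4·10 + 6·3·5 + 4·1·0 + 6·1·3 = 193 ≡ 6.
  S = (8, 9, 6) ≠ 0, so r is not a codeword (an error is present).
Step 3: locate the error. For a single error e at position i, S_ℓ = v_i·e·α_i^ℓ, so α_err = S_1/S_0.
  S_0^{−1} = 8^{−1} = 7 (mod 11), so α_err = 9·7 = 63 ≡ 8 = α_1. Error position i = 1.
  Consistency check: S_2/S_1 = 6·5 = 30 ≡ 8 = α_err ✓ (single-error assumption holds).
Step 4: error magnitude e = S_0/v_1 = S_0·∏_{j≠1}(α_1 − α_j) = 8·9 = 72 ≡ 6 (mod 11).
Step 5: correct position 1: c_1 = r_1 − e = 1 − 6 ≡ 6 (mod 11). Hence c = [6, 10, 5, 0, 3].
  Check: interpolating c through the α_i gives m(x) = 7 + 4·x (degree < 2) with m(α_i) = c_i for every i, so c is indeed a codeword.


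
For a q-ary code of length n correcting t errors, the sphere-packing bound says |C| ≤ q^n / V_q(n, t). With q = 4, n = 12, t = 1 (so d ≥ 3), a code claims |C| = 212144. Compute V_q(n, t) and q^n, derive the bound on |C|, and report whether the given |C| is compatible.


V_q(n, t) = 37, q^n = 16777216, Hamming bound = 453438, |C| = 212144 ≤ bound (satisfied).

Step 1: Compute V_q(n, t) = Σ_{j=0}^1 C(n, j) (q−1)^j.
  j = 0: C(12,0)·(3)^0 = 1·1 = 1.
  j = 1: C(12,1)·(3)^1 = 12·3 = 36.
  V_q(n, t) = 1 + 36 = 37.
Step 2: q^n = 4^12 = 16777216.
Step 3: Hamming bound ⌊q^n / V_q(n,t)⌋ = ⌊16777216/37⌋ = 453438.
Step 4: Compare |C| = 212144 to 453438: satisfied.
The claimed |C| lies below the Hamming bound.


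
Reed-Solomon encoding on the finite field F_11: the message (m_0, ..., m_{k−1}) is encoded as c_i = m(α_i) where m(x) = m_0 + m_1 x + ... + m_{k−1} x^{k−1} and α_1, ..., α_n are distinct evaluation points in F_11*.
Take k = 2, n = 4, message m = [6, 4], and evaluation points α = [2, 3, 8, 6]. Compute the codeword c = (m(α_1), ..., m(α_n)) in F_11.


c = [3, 7, 5, 8]

Message polynomial: m(x) = 6 + 4·x (mod 11).
For each evaluation point α_i, compute m(α_i) mod 11:
  α_1 = 2: Horner steps 4 → 3, so m(2) = 3.
  α_2 = 3: Horner steps 4 → 7, so m(3) = 7.
  α_3 = 8: Horner steps 4 → 5, so m(8) = 5.
  α_4 = 6: Horner steps 4 → 8, so m(6) = 8.
Codeword c = [3, 7, 5, 8] ∈ F_11^4.


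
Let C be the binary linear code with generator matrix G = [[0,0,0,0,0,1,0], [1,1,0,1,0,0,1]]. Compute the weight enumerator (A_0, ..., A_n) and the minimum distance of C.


Weight distribution: A_0 = 1, A_1 = 1, A_4 = 1, A_5 = 1. Minimum distance d = 1.

Enumerate all 2^2 = 4 messages m ∈ F_2^2.
For each, compute codeword c = mG in F_2^7, then tally its weight.
  m = 00 → c = 0000000, weight = 0.
  m = 10 → c = 0000010, weight = 1.
  m = 01 → c = 1101001, weight = 4.
  m = 11 → c = 1101011, weight = 5.
Tally weights:
  weight 0: 1 codewords.
  weight 1: 1 codewords.
  weight 4: 1 codewords.
  weight 5: 1 codewords.
Minimum distance d = smallest w > 0 with A_w > 0 = 1.
Sanity: Σ A_w = 4 = 2^2 = 4 ✓.


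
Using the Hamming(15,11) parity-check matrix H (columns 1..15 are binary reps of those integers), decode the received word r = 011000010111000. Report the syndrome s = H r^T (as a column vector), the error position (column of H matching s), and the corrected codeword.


s = (0, 1, 0, 0)^T, error position = 4, corrected codeword c = 011100010111000

Compute s = H r^T mod 2 one row at a time:
  s_1 = 1 + 0 + 1 + 1 + 1 + 0 + 0 + 0 = 4 ≡ 0 (mod 2).
  s_2 = 0 + 0 + 0 + 0 + 1 + 0 + 0 + 0 = 1 ≡ 1 (mod 2).
  s_3 = 1 + 1 + 0 + 0 + 1 + 1 + 0 + 0 = 4 ≡ 0 (mod 2).
  s_4 = 0 + 1 + 0 + 0 + 0 + 1 + 0 + 0 = 2 ≡ 0 (mod 2).
s = (0, 1, 0, 0)^T — this equals column 4 of H (binary 0100), so error is at position 4.
Correct: flip bit 4 of r = 011000010111000 to get c = 011100010111000.


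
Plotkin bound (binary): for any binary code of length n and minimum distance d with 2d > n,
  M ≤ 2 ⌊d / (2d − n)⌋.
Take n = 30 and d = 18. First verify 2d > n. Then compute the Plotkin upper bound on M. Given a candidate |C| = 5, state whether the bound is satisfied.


Plotkin bound M ≤ 6; given |C| = 5 ≤ bound (satisfied).

Check applicability: 2d = 36, n = 30.
2d − n = 6 > 0, so Plotkin applies.
Compute d/(2d−n) = 18/6 ≈ 3.0000.
⌊d/(2d−n)⌋ = 3.
Plotkin bound: M ≤ 2·3 = 6.
Given |C| = 5, check: satisfied.
This |C| is below the Plotkin bound.


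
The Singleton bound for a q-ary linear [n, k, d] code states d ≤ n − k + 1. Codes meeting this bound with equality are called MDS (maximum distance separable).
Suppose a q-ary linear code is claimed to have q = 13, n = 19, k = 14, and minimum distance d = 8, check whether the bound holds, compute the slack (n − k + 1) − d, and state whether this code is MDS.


Singleton RHS = n − k + 1 = 6, slack = -2, bound violated (no such code; not MDS).

Singleton bound: d ≤ n − k + 1.
Here n = 19, k = 14, so n − k + 1 = 6.
Given d = 8, check d ≤ 6: NO.
Slack = (n − k + 1) − d = -2.
The slack is negative: d = 8 exceeds n − k + 1 = 6 by 2, so the Singleton bound is violated and no linear [19, 14, 8]_13 code can exist. In particular it is not MDS (MDS requires d = n − k + 1 exactly).
Description: the claimed parameters are [19, 14, 8]_13; such a code would be impossible (violates the Singleton bound).


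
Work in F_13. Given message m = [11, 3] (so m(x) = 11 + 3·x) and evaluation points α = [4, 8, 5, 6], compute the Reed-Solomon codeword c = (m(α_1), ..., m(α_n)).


c = [10, 9, 0, 3]

Message polynomial: m(x) = 11 + 3·x (mod 13).
For each evaluation point α_i, compute m(α_i) mod 13:
  α_1 = 4: Horner steps 3 → 10, so m(4) = 10.
  α_2 = 8: Horner steps 3 → 9, so m(8) = 9.
  α_3 = 5: Horner steps 3 → 0, so m(5) = 0.
  α_4 = 6: Horner steps 3 → 3, so m(6) = 3.
Codeword c = [10, 9, 0, 3] ∈ F_13^4.


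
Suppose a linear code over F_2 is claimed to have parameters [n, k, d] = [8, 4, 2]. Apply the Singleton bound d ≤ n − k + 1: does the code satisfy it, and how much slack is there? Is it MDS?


Singleton RHS = n − k + 1 = 5, slack = 3, bound satisfied, not MDS.

Singleton bound: d ≤ n − k + 1.
Here n = 8, k = 4, so n − k + 1 = 5.
Given d = 2, check d ≤ 5: YES.
Slack = (n − k + 1) − d = 3.
The code is NOT MDS (slack = 3 > 0).
Description: the claimed parameters are [8, 4, 2]_2; such a code would be non-MDS.


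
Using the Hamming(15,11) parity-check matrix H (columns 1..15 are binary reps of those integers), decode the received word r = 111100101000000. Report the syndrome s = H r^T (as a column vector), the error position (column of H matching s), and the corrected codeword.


s = (1, 0, 1, 0)^T, error position = 10, corrected codeword c = 111100101100000

Compute s = H r^T mod 2 one row at a time:
  s_1 = 0 + 1 + 0 + 0 + 0 + 0 + 0 + 0 = 1 ≡ 1 (mod 2).
  s_2 = 1 + 0 + 0 + 1 + 0 + 0 + 0 + 0 = 2 ≡ 0 (mod 2).
  s_3 = 1 + 1 + 0 + 1 + 0 + 0 + 0 + 0 = 3 ≡ 1 (mod 2).
  s_4 = 1 + 1 + 0 + 1 + 1 + 0 + 0 + 0 = 4 ≡ 0 (mod 2).
s = (1, 0, 1, 0)^T — this equals column 10 of H (binary 1010), so error is at position 10.
Correct: flip bit 10 of r = 111100101000000 to get c = 111100101100000.


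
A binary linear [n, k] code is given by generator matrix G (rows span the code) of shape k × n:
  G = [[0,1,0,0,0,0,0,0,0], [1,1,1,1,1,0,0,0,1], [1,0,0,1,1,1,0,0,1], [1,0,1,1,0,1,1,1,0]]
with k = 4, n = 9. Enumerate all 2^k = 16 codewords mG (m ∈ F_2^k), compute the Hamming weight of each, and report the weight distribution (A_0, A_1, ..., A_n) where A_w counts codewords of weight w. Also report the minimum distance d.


Weight distribution: A_0 = 1, A_1 = 1, A_2 = 1, A_3 = 1, A_4 = 1, A_5 = 5, A_6 = 5, A_7 = 1. Minimum distance d = 1.

Enumerate all 2^4 = 16 messages m ∈ F_2^4.
For each, compute codeword c = mG in F_2^9, then tally its weight.
  m = 0000 → c = 000000000, weight = 0.
  m = 1000 → c = 010000000, weight = 1.
  m = 0100 → c = 111110001, weight = 6.
  m = 1100 → c = 101110001, weight = 5.
  m = 0010 → c = 100111001, weight = 5.
  m = 1010 → c = 110111001, weight = 6.
  m = 0110 → c = 011001000, weight = 3.
  m = 1110 → c = 001001000, weight = 2.
  m = 0001 → c = 101101110, weight = 6.
  m = 1001 → c = 111101110, weight = 7.
  m = 0101 → c = 010011111, weight = 6.
  m = 1101 → c = 000011111, weight = 5.
  m = 0011 → c = 001010111, weight = 5.
  m = 1011 → c = 011010111, weight = 6.
  m = 0111 → c = 110100110, weight = 5.
  m = 1111 → c = 100100110, weight = 4.
Tally weights:
  weight 0: 1 codewords.
  weight 1: 1 codewords.
  weight 2: 1 codewords.
  weight 3: 1 codewords.
  weight 4: 1 codewords.
  weight 5: 5 codewords.
  weight 6: 5 codewords.
  weight 7: 1 codewords.
Minimum distance d = smallest w > 0 with A_w > 0 = 1.
Sanity: Σ A_w = 16 = 2^4 = 16 ✓.


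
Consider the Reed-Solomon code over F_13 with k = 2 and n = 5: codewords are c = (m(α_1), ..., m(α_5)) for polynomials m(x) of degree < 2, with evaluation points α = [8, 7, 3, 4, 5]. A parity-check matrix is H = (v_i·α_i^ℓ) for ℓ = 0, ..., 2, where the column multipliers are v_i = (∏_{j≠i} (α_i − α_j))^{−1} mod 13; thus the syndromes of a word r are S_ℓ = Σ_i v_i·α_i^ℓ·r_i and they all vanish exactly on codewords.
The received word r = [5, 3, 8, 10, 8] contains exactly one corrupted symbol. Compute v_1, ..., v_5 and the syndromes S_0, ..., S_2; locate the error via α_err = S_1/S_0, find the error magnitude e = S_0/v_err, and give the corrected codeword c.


S = (4, 7, 9), error at position 5, error magnitude e = 9, c = [5, 3, 8, 10, 12].

Step 1: column multipliers v_i = (∏_{j≠i}(α_i − α_j))^{−1} mod 13.
  i = 1 (α = 8): (8−7)(8−3)(8−4)(8−5) = 1·5·4·3 = 60 ≡ 8, so v_1 = 8^{−1} = 5 (mod 13).
  i = 2 (α = 7): (7−8)(7−3)(7−4)(7−5) = (−1)·4·3·2 = −24 ≡ 2, so v_2 = 2^{−1} = 7 (mod 13).
  i = 3 (α = 3): (3−8)(3−7)(3−4)(3−5) = (−5)·(−4)·(−1)·(−2) = 40 ≡ 1, so v_3 = 1^{−1} = 1 (mod 13).
  i = 4 (α = 4): (4−8)(4−7)(4−3)(4−5) = (−4)·(−3)·1·(−1) = −12 ≡ 1, so v_4 = 1^{−1} = 1 (mod 13).
  i = 5 (α = 5): (5−8)(5−7)(5−3)(5−4) = (−3)·(−2)·2·1 = 12 ≡ 12, so v_5 = 12^{−1} = 12 (mod 13).
  v = [5, 7, 1, 1, 12].
Step 2: syndromes of r = [5, 3, 8, 10, 8] (all sums mod 13).
  S_0 = Σ v_i r_i = 5·5 + 7·3 + 1·8 + 1·10 + 12·8 = 160 ≡ 4.
  S_1 = Σ v_i α_i r_i = 5·8·5 + 7·7·3 + 1·3·8 + 1·4·10 + 12·5·8 = 891 ≡ 7.
  α_i^2 mod 13 = [12, 10, 9, 3, 12].
  S_2 = Σ v_i α_i^2 r_i = 5·12·5 + 7·10·3 + 1·9·8 + 1·3·10 + 12·12·8 = 1764 ≡ 9.
  S = (4, 7, 9) ≠ 0, so r is not a codeword (an error is present).
Step 3: locate the error. For a single error e at position i, S_ℓ = v_i·e·α_i^ℓ, so α_err = S_1/S_0.
  S_0^{−1} = 4^{−1} = 10 (mod 13), so α_err = 7·10 = 70 ≡ 5 = α_5. Error position i = 5.
  Consistency check: S_2/S_1 = 9·2 = 18 ≡ 5 = α_err ✓ (single-error assumption holds).
Step 4: error magnitude e = S_0/v_5 = S_0·∏_{j≠5}(α_5 − α_j) = 4·12 = 48 ≡ 9 (mod 13).
Step 5: correct position 5: c_5 = r_5 − e = 8 − 9 ≡ 12 (mod 13). Hence c = [5, 3, 8, 10, 12].
  Check: interpolating c through the α_i gives m(x) = 2 + 2·x (degree < 2) with m(α_i) = c_i for every i, so c is indeed a codeword.


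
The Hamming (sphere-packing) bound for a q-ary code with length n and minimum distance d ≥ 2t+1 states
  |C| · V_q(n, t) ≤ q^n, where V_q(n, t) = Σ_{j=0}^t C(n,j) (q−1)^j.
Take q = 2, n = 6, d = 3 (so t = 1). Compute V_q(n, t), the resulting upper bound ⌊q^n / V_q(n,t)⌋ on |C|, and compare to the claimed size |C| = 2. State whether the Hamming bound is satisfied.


V_q(n, t) = 7, q^n = 64, Hamming bound = 9, |C| = 2 ≤ bound (satisfied).

Step 1: Compute V_q(n, t) = Σ_{j=0}^1 C(n, j) (q−1)^j.
  j = 0: C(6,0)·(1)^0 = 1·1 = 1.
  j = 1: C(6,1)·(1)^1 = 6·1 = 6.
  V_q(n, t) = 1 + 6 = 7.
Step 2: q^n = 2^6 = 64.
Step 3: Hamming bound ⌊q^n / V_q(n,t)⌋ = ⌊64/7⌋ = 9.
Step 4: Compare |C| = 2 to 9: satisfied.
The claimed |C| lies below the Hamming bound.


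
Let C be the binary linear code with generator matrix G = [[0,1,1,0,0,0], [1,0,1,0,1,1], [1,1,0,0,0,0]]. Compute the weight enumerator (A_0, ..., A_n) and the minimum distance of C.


Weight distribution: A_0 = 1, A_2 = 4, A_4 = 3. Minimum distance d = 2.

Enumerate all 2^3 = 8 messages m ∈ F_2^3.
For each, compute codeword c = mG in F_2^6, then tally its weight.
  m = 000 → c = 000000, weight = 0.
  m = 100 → c = 011000, weight = 2.
  m = 010 → c = 101011, weight = 4.
  m = 110 → c = 110011, weight = 4.
  m = 001 → c = 110000, weight = 2.
  m = 101 → c = 101000, weight = 2.
  m = 011 → c = 011011, weight = 4.
  m = 111 → c = 000011, weight = 2.
Tally weights:
  weight 0: 1 codewords.
  weight 2: 4 codewords.
  weight 4: 3 codewords.
Minimum distance d = smallest w > 0 with A_w > 0 = 2.
Sanity: Σ A_w = 8 = 2^3 = 8 ✓.


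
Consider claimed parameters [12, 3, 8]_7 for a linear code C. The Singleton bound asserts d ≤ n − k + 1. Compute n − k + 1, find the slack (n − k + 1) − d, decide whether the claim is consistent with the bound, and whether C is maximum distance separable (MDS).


Singleton RHS = n − k + 1 = 10, slack = 2, bound satisfied, not MDS.

Singleton bound: d ≤ n − k + 1.
Here n = 12, k = 3, so n − k + 1 = 10.
Given d = 8, check d ≤ 10: YES.
Slack = (n − k + 1) − d = 2.
The code is NOT MDS (slack = 2 > 0).
Description: the claimed parameters are [12, 3, 8]_7; such a code would be non-MDS.


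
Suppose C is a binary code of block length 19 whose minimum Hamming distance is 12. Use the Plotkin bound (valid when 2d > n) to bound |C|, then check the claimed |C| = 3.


Plotkin bound M ≤ 4; given |C| = 3 ≤ bound (satisfied).

Check applicability: 2d = 24, n = 19.
2d − n = 5 > 0, so Plotkin applies.
Compute d/(2d−n) = 12/5 ≈ 2.4000.
⌊d/(2d−n)⌋ = 2.
Plotkin bound: M ≤ 2·2 = 4.
Given |C| = 3, check: satisfied.
This |C| is below the Plotkin bound.


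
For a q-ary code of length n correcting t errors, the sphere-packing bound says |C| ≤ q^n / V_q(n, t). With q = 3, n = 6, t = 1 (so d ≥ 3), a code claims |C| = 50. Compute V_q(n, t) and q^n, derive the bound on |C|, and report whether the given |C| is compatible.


V_q(n, t) = 13, q^n = 729, Hamming bound = 56, |C| = 50 ≤ bound (satisfied).

Step 1: Compute V_q(n, t) = Σ_{j=0}^1 C(n, j) (q−1)^j.
  j = 0: C(6,0)·(2)^0 = 1·1 = 1.
  j = 1: C(6,1)·(2)^1 = 6·2 = 12.
  V_q(n, t) = 1 + 12 = 13.
Step 2: q^n = 3^6 = 729.
Step 3: Hamming bound ⌊q^n / V_q(n,t)⌋ = ⌊729/13⌋ = 56.
Step 4: Compare |C| = 50 to 56: satisfied.
The claimed |C| lies below the Hamming bound.


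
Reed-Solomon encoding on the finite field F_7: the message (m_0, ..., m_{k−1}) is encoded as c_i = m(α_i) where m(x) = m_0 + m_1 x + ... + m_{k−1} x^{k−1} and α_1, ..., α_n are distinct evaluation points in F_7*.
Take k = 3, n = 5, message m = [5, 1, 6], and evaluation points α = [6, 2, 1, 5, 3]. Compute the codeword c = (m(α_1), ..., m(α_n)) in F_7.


c = [3, 3, 5, 6, 6]

Message polynomial: m(x) = 5 + 1·x + 6·x^2 (mod 7).
For each evaluation point α_i, compute m(α_i) mod 7:
  α_1 = 6: Horner steps 6 → 2 → 3, so m(6) = 3.
  α_2 = 2: Horner steps 6 → 6 → 3, so m(2) = 3.
  α_3 = 1: Horner steps 6 → 0 → 5, so m(1) = 5.
  α_4 = 5: Horner steps 6 → 3 → 6, so m(5) = 6.
  α_5 = 3: Horner steps 6 → 5 → 6, so m(3) = 6.
Codeword c = [3, 3, 5, 6, 6] ∈ F_7^5.


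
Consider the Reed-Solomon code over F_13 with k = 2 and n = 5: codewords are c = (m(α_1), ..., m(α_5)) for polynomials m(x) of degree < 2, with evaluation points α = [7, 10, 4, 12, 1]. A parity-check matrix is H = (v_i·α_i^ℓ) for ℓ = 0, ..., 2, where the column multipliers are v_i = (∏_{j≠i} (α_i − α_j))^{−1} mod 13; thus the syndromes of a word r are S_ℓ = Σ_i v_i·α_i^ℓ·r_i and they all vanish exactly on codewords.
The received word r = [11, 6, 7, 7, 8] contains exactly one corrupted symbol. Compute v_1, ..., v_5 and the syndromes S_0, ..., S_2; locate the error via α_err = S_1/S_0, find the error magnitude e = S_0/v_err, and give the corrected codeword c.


S = (3, 12, 9), error at position 3, error magnitude e = 4, c = [11, 6, 3, 7, 8].

Step 1: column multipliers v_i = (∏_{j≠i}(α_i − α_j))^{−1} mod 13.
  i = 1 (α = 7): (7−10)(7−4)(7−12)(7−1) = (−3)·3·(−5)·6 = 270 ≡ 10, so v_1 = 10^{−1} = 4 (mod 13).
  i = 2 (α = 10): (10−7)(10−4)(10−12)(10−1) = 3·6·(−2)·9 = −324 ≡ 1, so v_2 = 1^{−1} = 1 (mod 13).
  i = 3 (α = 4): (4−7)(4−10)(4−12)(4−1) = (−3)·(−6)·(−8)·3 = −432 ≡ 10, so v_3 = 10^{−1} = 4 (mod 13).
  i = 4 (α = 12): (12−7)(12−10)(12−4)(12−1) = 5·2·8·11 = 880 ≡ 9, so v_4 = 9^{−1} = 3 (mod 13).
  i = 5 (α = 1): (1−7)(1−10)(1−4)(1−12) = (−6)·(−9)·(−3)·(−11) = 1782 ≡ 1, so v_5 = 1^{−1} = 1 (mod 13).
  v = [4, 1, 4, 3, 1].
Step 2: syndromes of r = [11, 6, 7, 7, 8] (all sums mod 13).
  S_0 = Σ v_i r_i = 4·11 + 1·6 + 4·7 + 3·7 + 1·8 = 107 ≡ 3.
  S_1 = Σ v_i α_i r_i = 4·7·11 + 1·10·6 + 4·4·7 + 3·12·7 + 1·1·8 = 740 ≡ 12.
  α_i^2 mod 13 = [10, 9, 3, 1, 1].
  S_2 = Σ v_i α_i^2 r_i = 4·10·11 + 1·9·6 + 4·3·7 + 3·1·7 + 1·1·8 = 607 ≡ 9.
  S = (3, 12, 9) ≠ 0, so r is not a codeword (an error is present).
Step 3: locate the error. For a single error e at position i, S_ℓ = v_i·e·α_i^ℓ, so α_err = S_1/S_0.
  S_0^{−1} = 3^{−1} = 9 (mod 13), so α_err = 12·9 = 108 ≡ 4 = α_3. Error position i = 3.
  Consistency check: S_2/S_1 = 9·12 = 108 ≡ 4 = α_err ✓ (single-error assumption holds).
Step 4: error magnitude e = S_0/v_3 = S_0·∏_{j≠3}(α_3 − α_j) = 3·10 = 30 ≡ 4 (mod 13).
Step 5: correct position 3: c_3 = r_3 − e = 7 − 4 ≡ 3 (mod 13). Hence c = [11, 6, 3, 7, 8].
  Check: interpolating c through the α_i gives m(x) = 1 + 7·x (degree < 2) with m(α_i) = c_i for every i, so c is indeed a codeword.


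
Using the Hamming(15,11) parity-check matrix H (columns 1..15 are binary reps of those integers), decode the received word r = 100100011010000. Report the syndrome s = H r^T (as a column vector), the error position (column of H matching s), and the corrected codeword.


s = (1, 1, 1, 1)^T, error position = 15, corrected codeword c = 100100011010001

Compute s = H r^T mod 2 one row at a time:
  s_1 = 1 + 1 + 0 + 1 + 0 + 0 + 0 + 0 = 3 ≡ 1 (mod 2).
  s_2 = 1 + 0 + 0 + 0 + 0 + 0 + 0 + 0 = 1 ≡ 1 (mod 2).
  s_3 = 0 + 0 + 0 + 0 + 0 + 1 + 0 + 0 = 1 ≡ 1 (mod 2).
  s_4 = 1 + 0 + 0 + 0 + 1 + 1 + 0 + 0 = 3 ≡ 1 (mod 2).
s = (1, 1, 1, 1)^T — this equals column 15 of H (binary 1111), so error is at position 15.
Correct: flip bit 15 of r = 100100011010000 to get c = 100100011010001.


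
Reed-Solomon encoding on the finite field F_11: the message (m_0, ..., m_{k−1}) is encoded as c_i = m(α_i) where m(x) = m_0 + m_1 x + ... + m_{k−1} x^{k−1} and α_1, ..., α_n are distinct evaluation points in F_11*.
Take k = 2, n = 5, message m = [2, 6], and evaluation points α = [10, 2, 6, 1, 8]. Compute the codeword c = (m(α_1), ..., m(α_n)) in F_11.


c = [7, 3, 5, 8, 6]

Message polynomial: m(x) = 2 + 6·x (mod 11).
For each evaluation point α_i, compute m(α_i) mod 11:
  α_1 = 10: Horner steps 6 → 7, so m(10) = 7.
  α_2 = 2: Horner steps 6 → 3, so m(2) = 3.
  α_3 = 6: Horner steps 6 → 5, so m(6) = 5.
  α_4 = 1: Horner steps 6 → 8, so m(1) = 8.
  α_5 = 8: Horner steps 6 → 6, so m(8) = 6.
Codeword c = [7, 3, 5, 8, 6] ∈ F_11^5.


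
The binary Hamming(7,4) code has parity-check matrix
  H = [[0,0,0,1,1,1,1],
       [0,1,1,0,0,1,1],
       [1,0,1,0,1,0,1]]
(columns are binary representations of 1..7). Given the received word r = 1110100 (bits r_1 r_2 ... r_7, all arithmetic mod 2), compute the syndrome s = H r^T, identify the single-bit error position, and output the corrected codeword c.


s = (1, 0, 1)^T, error position = 5, corrected codeword c = 1110000

Compute s = H r^T mod 2 one row at a time:
  s_1 = 0 + 1 + 0 + 0 = 1 ≡ 1 (mod 2).
  s_2 = 1 + 1 + 0 + 0 = 2 ≡ 0 (mod 2).
  s_3 = 1 + 1 + 1 + 0 = 3 ≡ 1 (mod 2).
s = (1, 0, 1)^T — this equals column 5 of H (binary 101), so error is at position 5.
Correct: flip bit 5 of r = 1110100 to get c = 1110000.


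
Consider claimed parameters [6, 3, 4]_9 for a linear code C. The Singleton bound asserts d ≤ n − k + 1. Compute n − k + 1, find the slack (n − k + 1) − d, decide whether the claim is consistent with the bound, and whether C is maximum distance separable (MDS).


Singleton RHS = n − k + 1 = 4, slack = 0, bound satisfied, MDS.

Singleton bound: d ≤ n − k + 1.
Here n = 6, k = 3, so n − k + 1 = 4.
Given d = 4, check d ≤ 4: YES.
Slack = (n − k + 1) − d = 0.
The code is MDS (slack = 0).
Description: the claimed parameters are [6, 3, 4]_9; such a code would be MDS (meets Singleton bound).


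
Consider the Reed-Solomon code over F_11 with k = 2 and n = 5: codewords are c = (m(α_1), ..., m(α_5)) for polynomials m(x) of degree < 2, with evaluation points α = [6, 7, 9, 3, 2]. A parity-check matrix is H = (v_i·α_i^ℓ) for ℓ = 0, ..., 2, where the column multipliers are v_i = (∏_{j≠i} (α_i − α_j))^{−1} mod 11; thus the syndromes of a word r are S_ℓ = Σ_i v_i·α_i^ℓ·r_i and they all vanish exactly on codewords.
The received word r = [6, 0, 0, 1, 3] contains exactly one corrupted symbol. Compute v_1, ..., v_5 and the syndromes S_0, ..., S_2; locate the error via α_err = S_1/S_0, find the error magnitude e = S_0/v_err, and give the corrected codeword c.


S = (10, 4, 6), error at position 2, error magnitude e = 7, c = [6, 4, 0, 1, 3].

Step 1: column multipliers v_i = (∏_{j≠i}(α_i − α_j))^{−1} mod 11.
  i = 1 (α = 6): (6−7)(6−9)(6−3)(6−2) = (−1)·(−3)·3·4 = 36 ≡ 3, so v_1 = 3^{−1} = 4 (mod 11).
  i = 2 (α = 7): (7−6)(7−9)(7−3)(7−2) = 1·(−2)·4·5 = −40 ≡ 4, so v_2 = 4^{−1} = 3 (mod 11).
  i = 3 (α = 9): (9−6)(9−7)(9−3)(9−2) = 3·2·6·7 = 252 ≡ 10, so v_3 = 10^{−1} = 10 (mod 11).
  i = 4 (α = 3): (3−6)(3−7)(3−9)(3−2) = (−3)·(−4)·(−6)·1 = −72 ≡ 5, so v_4 = 5^{−1} = 9 (mod 11).
  i = 5 (α = 2): (2−6)(2−7)(2−9)(2−3) = (−4)·(−5)·(−7)·(−1) = 140 ≡ 8, so v_5 = 8^{−1} = 7 (mod 11).
  v = [4, 3, 10, 9, 7].
Step 2: syndromes of r = [6, 0, 0, 1, 3] (all sums mod 11).
  S_0 = Σ v_i r_i = 4·6 + 3·0 + 10·0 + 9·1 + 7·3 = 54 ≡ 10.
  S_1 = Σ v_i α_i r_i = 4·6·6 + 3·7·0 + 10·9·0 + 9·3·1 + 7·2·3 = 213 ≡ 4.
  α_i^2 mod 11 = [3, 5, 4, 9, 4].
  S_2 = Σ v_i α_i^2 r_i = 4·3·6 + 3·5·0 + 10·4·0 + 9·9·1 + 7·4·3 = 237 ≡ 6.
  S = (10, 4, 6) ≠ 0, so r is not a codeword (an error is present).
Step 3: locate the error. For a single error e at position i, S_ℓ = v_i·e·α_i^ℓ, so α_err = S_1/S_0.
  S_0^{−1} = 10^{−1} = 10 (mod 11), so α_err = 4·10 = 40 ≡ 7 = α_2. Error position i = 2.
  Consistency check: S_2/S_1 = 6·3 = 18 ≡ 7 = α_err ✓ (single-error assumption holds).
Step 4: error magnitude e = S_0/v_2 = S_0·∏_{j≠2}(α_2 − α_j) = 10·4 = 40 ≡ 7 (mod 11).
Step 5: correct position 2: c_2 = r_2 − e = 0 − 7 ≡ 4 (mod 11). Hence c = [6, 4, 0, 1, 3].
  Check: interpolating c through the α_i gives m(x) = 7 + 9·x (degree < 2) with m(α_i) = c_i for every i, so c is indeed a codeword.


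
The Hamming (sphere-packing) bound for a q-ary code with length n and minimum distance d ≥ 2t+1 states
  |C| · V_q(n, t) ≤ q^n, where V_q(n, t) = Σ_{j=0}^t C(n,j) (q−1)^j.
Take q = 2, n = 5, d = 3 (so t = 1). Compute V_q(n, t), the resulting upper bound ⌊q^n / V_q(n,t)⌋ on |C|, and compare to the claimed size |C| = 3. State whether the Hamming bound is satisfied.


V_q(n, t) = 6, q^n = 32, Hamming bound = 5, |C| = 3 ≤ bound (satisfied).

Step 1: Compute V_q(n, t) = Σ_{j=0}^1 C(n, j) (q−1)^j.
  j = 0: C(5,0)·(1)^0 = 1·1 = 1.
  j = 1: C(5,1)·(1)^1 = 5·1 = 5.
  V_q(n, t) = 1 + 5 = 6.
Step 2: q^n = 2^5 = 32.
Step 3: Hamming bound ⌊q^n / V_q(n,t)⌋ = ⌊32/6⌋ = 5.
Step 4: Compare |C| = 3 to 5: satisfied.
The claimed |C| lies below the Hamming bound.


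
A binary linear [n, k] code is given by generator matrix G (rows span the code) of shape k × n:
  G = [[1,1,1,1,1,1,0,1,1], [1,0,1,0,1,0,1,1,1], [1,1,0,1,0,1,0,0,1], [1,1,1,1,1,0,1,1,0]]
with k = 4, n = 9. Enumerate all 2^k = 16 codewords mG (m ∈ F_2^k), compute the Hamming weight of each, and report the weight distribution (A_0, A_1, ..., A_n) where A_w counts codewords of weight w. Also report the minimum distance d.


Weight distribution: A_0 = 1, A_2 = 1, A_3 = 4, A_4 = 2, A_5 = 2, A_6 = 3, A_7 = 2, A_8 = 1. Minimum distance d = 2.

Enumerate all 2^4 = 16 messages m ∈ F_2^4.
For each, compute codeword c = mG in F_2^9, then tally its weight.
  m = 0000 → c = 000000000, weight = 0.
  m = 1000 → c = 111111011, weight = 8.
  m = 0100 → c = 101010111, weight = 6.
  m = 1100 → c = 010101100, weight = 4.
  m = 0010 → c = 110101001, weight = 5.
  m = 1010 → c = 001010010, weight = 3.
  m = 0110 → c = 011111110, weight = 7.
  m = 1110 → c = 100000101, weight = 3.
  m = 0001 → c = 111110110, weight = 7.
  m = 1001 → c = 000001101, weight = 3.
  m = 0101 → c = 010100001, weight = 3.
  m = 1101 → c = 101011010, weight = 5.
  m = 0011 → c = 001011111, weight = 6.
  m = 1011 → c = 110100100, weight = 4.
  m = 0111 → c = 100001000, weight = 2.
  m = 1111 → c = 011110011, weight = 6.
Tally weights:
  weight 0: 1 codewords.
  weight 2: 1 codewords.
  weight 3: 4 codewords.
  weight 4: 2 codewords.
  weight 5: 2 codewords.
  weight 6: 3 codewords.
  weight 7: 2 codewords.
  weight 8: 1 codewords.
Minimum distance d = smallest w > 0 with A_w > 0 = 2.
Sanity: Σ A_w = 16 = 2^4 = 16 ✓.


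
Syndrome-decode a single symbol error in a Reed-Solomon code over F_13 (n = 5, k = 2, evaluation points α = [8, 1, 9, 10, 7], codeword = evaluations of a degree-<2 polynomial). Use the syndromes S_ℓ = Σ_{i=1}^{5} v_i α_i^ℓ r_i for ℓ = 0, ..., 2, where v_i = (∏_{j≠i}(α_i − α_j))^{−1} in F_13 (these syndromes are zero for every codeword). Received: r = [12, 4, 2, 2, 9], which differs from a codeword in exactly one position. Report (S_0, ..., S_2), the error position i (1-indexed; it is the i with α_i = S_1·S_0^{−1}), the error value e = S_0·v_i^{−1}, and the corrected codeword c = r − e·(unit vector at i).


S = (5, 11, 6), error at position 4, error magnitude e = 10, c = [12, 4, 2, 5, 9].

Step 1: column multipliers v_i = (∏_{j≠i}(α_i − α_j))^{−1} mod 13.
  i = 1 (α = 8): (8−1)(8−9)(8−10)(8−7) = 7·(−1)·(−2)·1 = 14 ≡ 1, so v_1 = 1^{−1} = 1 (mod 13).
  i = 2 (α = 1): (1−8)(1−9)(1−10)(1−7) = (−7)·(−8)·(−9)·(−6) = 3024 ≡ 8, so v_2 = 8^{−1} = 5 (mod 13).
  i = 3 (α = 9): (9−8)(9−1)(9−10)(9−7) = 1·8·(−1)·2 = −16 ≡ 10, so v_3 = 10^{−1} = 4 (mod 13).
  i = 4 (α = 10): (10−8)(10−1)(10−9)(10−7) = 2·9·1·3 = 54 ≡ 2, so v_4 = 2^{−1} = 7 (mod 13).
  i = 5 (α = 7): (7−8)(7−1)(7−9)(7−10) = (−1)·6·(−2)·(−3) = −36 ≡ 3, so v_5 = 3^{−1} = 9 (mod 13).
  v = [1, 5, 4, 7, 9].
Step 2: syndromes of r = [12, 4, 2, 2, 9] (all sums mod 13).
  S_0 = Σ v_i r_i = 1·12 + 5·4 + 4·2 + 7·2 + 9·9 = 135 ≡ 5.
  S_1 = Σ v_i α_i r_i = 1·8·12 + 5·1·4 + 4·9·2 + 7·10·2 + 9·7·9 = 895 ≡ 11.
  α_i^2 mod 13 = [12, 1, 3, 9, 10].
  S_2 = Σ v_i α_i^2 r_i = 1·12·12 + 5·1·4 + 4·3·2 + 7·9·2 + 9·10·9 = 1124 ≡ 6.
  S = (5, 11, 6) ≠ 0, so r is not a codeword (an error is present).
Step 3: locate the error. For a single error e at position i, S_ℓ = v_i·e·α_i^ℓ, so α_err = S_1/S_0.
  S_0^{−1} = 5^{−1} = 8 (mod 13), so α_err = 11·8 = 88 ≡ 10 = α_4. Error position i = 4.
  Consistency check: S_2/S_1 = 6·6 = 36 ≡ 10 = α_err ✓ (single-error assumption holds).
Step 4: error magnitude e = S_0/v_4 = S_0·∏_{j≠4}(α_4 − α_j) = 5·2 = 10 ≡ 10 (mod 13).
Step 5: correct position 4: c_4 = r_4 − e = 2 − 10 ≡ 5 (mod 13). Hence c = [12, 4, 2, 5, 9].
  Check: interpolating c through the α_i gives m(x) = 1 + 3·x (degree < 2) with m(α_i) = c_i for every i, so c is indeed a codeword.


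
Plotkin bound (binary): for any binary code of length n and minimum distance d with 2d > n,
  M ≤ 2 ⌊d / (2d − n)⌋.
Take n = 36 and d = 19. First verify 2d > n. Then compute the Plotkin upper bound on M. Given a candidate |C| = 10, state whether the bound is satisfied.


Plotkin bound M ≤ 18; given |C| = 10 ≤ bound (satisfied).

Check applicability: 2d = 38, n = 36.
2d − n = 2 > 0, so Plotkin applies.
Compute d/(2d−n) = 19/2 ≈ 9.5000.
⌊d/(2d−n)⌋ = 9.
Plotkin bound: M ≤ 2·9 = 18.
Given |C| = 10, check: satisfied.
This |C| is below the Plotkin bound.


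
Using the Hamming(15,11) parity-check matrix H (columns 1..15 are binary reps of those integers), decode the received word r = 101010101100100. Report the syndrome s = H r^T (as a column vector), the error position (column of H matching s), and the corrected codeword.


s = (1, 1, 1, 0)^T, error position = 14, corrected codeword c = 101010101100110

Compute s = H r^T mod 2 one row at a time:
  s_1 = 0 + 1 + 1 + 0 + 0 + 1 + 0 + 0 = 3 ≡ 1 (mod 2).
  s_2 = 0 + 1 + 0 + 1 + 0 + 1 + 0 + 0 = 3 ≡ 1 (mod 2).
  s_3 = 0 + 1 + 0 + 1 + 1 + 0 + 0 + 0 = 3 ≡ 1 (mod 2).
  s_4 = 1 + 1 + 1 + 1 + 1 + 0 + 1 + 0 = 6 ≡ 0 (mod 2).
s = (1, 1, 1, 0)^T — this equals column 14 of H (binary 1110), so error is at position 14.
Correct: flip bit 14 of r = 101010101100100 to get c = 101010101100110.


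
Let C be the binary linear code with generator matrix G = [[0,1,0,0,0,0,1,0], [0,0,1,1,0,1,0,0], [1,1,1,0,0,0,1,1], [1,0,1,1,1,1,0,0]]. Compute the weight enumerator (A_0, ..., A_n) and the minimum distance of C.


Weight distribution: A_0 = 1, A_2 = 2, A_3 = 3, A_4 = 3, A_5 = 4, A_6 = 2, A_7 = 1. Minimum distance d = 2.

Enumerate all 2^4 = 16 messages m ∈ F_2^4.
For each, compute codeword c = mG in F_2^8, then tally its weight.
  m = 0000 → c = 00000000, weight = 0.
  m = 1000 → c = 01000010, weight = 2.
  m = 0100 → c = 00110100, weight = 3.
  m = 1100 → c = 01110110, weight = 5.
  m = 0010 → c = 11100011, weight = 5.
  m = 1010 → c = 10100001, weight = 3.
  m = 0110 → c = 11010111, weight = 6.
  m = 1110 → c = 10010101, weight = 4.
  m = 0001 → c = 10111100, weight = 5.
  m = 1001 → c = 11111110, weight = 7.
  m = 0101 → c = 10001000, weight = 2.
  m = 1101 → c = 11001010, weight = 4.
  m = 0011 → c = 01011111, weight = 6.
  m = 1011 → c = 00011101, weight = 4.
  m = 0111 → c = 01101011, weight = 5.
  m = 1111 → c = 00101001, weight = 3.
Tally weights:
  weight 0: 1 codewords.
  weight 2: 2 codewords.
  weight 3: 3 codewords.
  weight 4: 3 codewords.
  weight 5: 4 codewords.
  weight 6: 2 codewords.
  weight 7: 1 codewords.
Minimum distance d = smallest w > 0 with A_w > 0 = 2.
Sanity: Σ A_w = 16 = 2^4 = 16 ✓.


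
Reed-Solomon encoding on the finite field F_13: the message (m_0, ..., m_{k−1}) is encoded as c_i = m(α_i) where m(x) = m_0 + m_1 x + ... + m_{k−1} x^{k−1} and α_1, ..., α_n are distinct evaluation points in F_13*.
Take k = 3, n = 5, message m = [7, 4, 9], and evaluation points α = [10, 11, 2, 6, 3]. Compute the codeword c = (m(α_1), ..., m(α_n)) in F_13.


c = [11, 9, 12, 4, 9]

Message polynomial: m(x) = 7 + 4·x + 9·x^2 (mod 13).
For each evaluation point α_i, compute m(α_i) mod 13:
  α_1 = 10: Horner steps 9 → 3 → 11, so m(10) = 11.
  α_2 = 11: Horner steps 9 → 12 → 9, so m(11) = 9.
  α_3 = 2: Horner steps 9 → 9 → 12, so m(2) = 12.
  α_4 = 6: Horner steps 9 → 6 → 4, so m(6) = 4.
  α_5 = 3: Horner steps 9 → 5 → 9, so m(3) = 9.
Codeword c = [11, 9, 12, 4, 9] ∈ F_13^5.


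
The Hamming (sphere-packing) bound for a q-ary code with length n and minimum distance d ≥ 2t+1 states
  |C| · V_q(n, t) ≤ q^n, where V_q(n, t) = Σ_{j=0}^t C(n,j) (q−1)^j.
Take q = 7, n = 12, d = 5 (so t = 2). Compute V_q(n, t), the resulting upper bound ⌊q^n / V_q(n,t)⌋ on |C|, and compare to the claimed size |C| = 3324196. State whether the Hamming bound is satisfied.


V_q(n, t) = 2449, q^n = 13841287201, Hamming bound = 5651811, |C| = 3324196 ≤ bound (satisfied).

Step 1: Compute V_q(n, t) = Σ_{j=0}^2 C(n, j) (q−1)^j.
  j = 0: C(12,0)·(6)^0 = 1·1 = 1.
  j = 1: C(12,1)·(6)^1 = 12·6 = 72.
  j = 2: C(12,2)·(6)^2 = 66·36 = 2376.
  V_q(n, t) = 1 + 72 + 2376 = 2449.
Step 2: q^n = 7^12 = 13841287201.
Step 3: Hamming bound ⌊q^n / V_q(n,t)⌋ = ⌊13841287201/2449⌋ = 5651811.
Step 4: Compare |C| = 3324196 to 5651811: satisfied.
The claimed |C| lies below the Hamming bound.


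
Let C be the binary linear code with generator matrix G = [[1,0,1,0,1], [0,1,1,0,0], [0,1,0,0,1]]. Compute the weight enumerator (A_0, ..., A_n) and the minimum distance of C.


Weight distribution: A_0 = 1, A_1 = 1, A_2 = 3, A_3 = 3. Minimum distance d = 1.

Enumerate all 2^3 = 8 messages m ∈ F_2^3.
For each, compute codeword c = mG in F_2^5, then tally its weight.
  m = 000 → c = 00000, weight = 0.
  m = 100 → c = 10101, weight = 3.
  m = 010 → c = 01100, weight = 2.
  m = 110 → c = 11001, weight = 3.
  m = 001 → c = 01001, weight = 2.
  m = 101 → c = 11100, weight = 3.
  m = 011 → c = 00101, weight = 2.
  m = 111 → c = 10000, weight = 1.
Tally weights:
  weight 0: 1 codewords.
  weight 1: 1 codewords.
  weight 2: 3 codewords.
  weight 3: 3 codewords.
Minimum distance d = smallest w > 0 with A_w > 0 = 1.
Sanity: Σ A_w = 8 = 2^3 = 8 ✓.


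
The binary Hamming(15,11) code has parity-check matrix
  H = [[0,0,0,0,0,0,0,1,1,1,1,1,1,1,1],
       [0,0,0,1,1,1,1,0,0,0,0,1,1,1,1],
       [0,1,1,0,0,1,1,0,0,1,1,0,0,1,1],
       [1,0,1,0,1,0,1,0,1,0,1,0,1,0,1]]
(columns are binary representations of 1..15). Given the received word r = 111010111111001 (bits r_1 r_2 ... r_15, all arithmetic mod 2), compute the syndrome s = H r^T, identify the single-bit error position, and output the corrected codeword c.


s = (0, 0, 0, 1)^T, error position = 1, corrected codeword c = 011010111111001

Compute s = H r^T mod 2 one row at a time:
  s_1 = 1 + 1 + 1 + 1 + 1 + 0 + 0 + 1 = 6 ≡ 0 (mod 2).
  s_2 = 0 + 1 + 0 + 1 + 1 + 0 + 0 + 1 = 4 ≡ 0 (mod 2).
  s_3 = 1 + 1 + 0 + 1 + 1 + 1 + 0 + 1 = 6 ≡ 0 (mod 2).
  s_4 = 1 + 1 + 1 + 1 + 1 + 1 + 0 + 1 = 7 ≡ 1 (mod 2).
s = (0, 0, 0, 1)^T — this equals column 1 of H (binary 0001), so error is at position 1.
Correct: flip bit 1 of r = 111010111111001 to get c = 011010111111001.


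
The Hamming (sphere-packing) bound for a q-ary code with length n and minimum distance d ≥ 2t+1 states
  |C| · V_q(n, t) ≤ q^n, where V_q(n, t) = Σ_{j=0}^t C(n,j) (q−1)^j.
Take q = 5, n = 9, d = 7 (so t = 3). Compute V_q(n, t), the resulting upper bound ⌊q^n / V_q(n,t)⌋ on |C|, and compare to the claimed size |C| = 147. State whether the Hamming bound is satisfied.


V_q(n, t) = 5989, q^n = 1953125, Hamming bound = 326, |C| = 147 ≤ bound (satisfied).

Step 1: Compute V_q(n, t) = Σ_{j=0}^3 C(n, j) (q−1)^j.
  j = 0: C(9,0)·(4)^0 = 1·1 = 1.
  j = 1: C(9,1)·(4)^1 = 9·4 = 36.
  j = 2: C(9,2)·(4)^2 = 36·16 = 576.
  j = 3: C(9,3)·(4)^3 = 84·64 = 5376.
  V_q(n, t) = 1 + 36 + 576 + 5376 = 5989.
Step 2: q^n = 5^9 = 1953125.
Step 3: Hamming bound ⌊q^n / V_q(n,t)⌋ = ⌊1953125/5989⌋ = 326.
Step 4: Compare |C| = 147 to 326: satisfied.
The claimed |C| lies below the Hamming bound.


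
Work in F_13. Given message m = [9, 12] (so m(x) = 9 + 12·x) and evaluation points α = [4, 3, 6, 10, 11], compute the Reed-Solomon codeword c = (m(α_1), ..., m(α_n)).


c = [5, 6, 3, 12, 11]

Message polynomial: m(x) = 9 + 12·x (mod 13).
For each evaluation point α_i, compute m(α_i) mod 13:
  α_1 = 4: Horner steps 12 → 5, so m(4) = 5.
  α_2 = 3: Horner steps 12 → 6, so m(3) = 6.
  α_3 = 6: Horner steps 12 → 3, so m(6) = 3.
  α_4 = 10: Horner steps 12 → 12, so m(10) = 12.
  α_5 = 11: Horner steps 12 → 11, so m(11) = 11.
Codeword c = [5, 6, 3, 12, 11] ∈ F_13^5.


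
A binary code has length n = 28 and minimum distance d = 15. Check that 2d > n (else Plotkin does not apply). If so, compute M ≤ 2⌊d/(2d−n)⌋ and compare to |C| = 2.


Plotkin bound M ≤ 14; given |C| = 2 ≤ bound (satisfied).

Check applicability: 2d = 30, n = 28.
2d − n = 2 > 0, so Plotkin applies.
Compute d/(2d−n) = 15/2 ≈ 7.5000.
⌊d/(2d−n)⌋ = 7.
Plotkin bound: M ≤ 2·7 = 14.
Given |C| = 2, check: satisfied.
This |C| is below the Plotkin bound.


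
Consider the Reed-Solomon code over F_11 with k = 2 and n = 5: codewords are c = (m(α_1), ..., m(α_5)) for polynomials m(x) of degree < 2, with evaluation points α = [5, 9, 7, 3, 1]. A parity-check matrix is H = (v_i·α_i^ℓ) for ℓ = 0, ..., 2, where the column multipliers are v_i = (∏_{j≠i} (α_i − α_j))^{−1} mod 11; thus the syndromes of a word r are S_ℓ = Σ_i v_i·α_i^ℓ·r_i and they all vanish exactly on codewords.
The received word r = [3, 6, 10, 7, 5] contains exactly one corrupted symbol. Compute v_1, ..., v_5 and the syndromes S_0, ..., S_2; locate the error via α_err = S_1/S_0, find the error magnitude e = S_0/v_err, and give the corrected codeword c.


S = (6, 6, 6), error at position 5, error magnitude e = 5, c = [3, 6, 10, 7, 0].

Step 1: column multipliers v_i = (∏_{j≠i}(α_i − α_j))^{−1} mod 11.
  i = 1 (α = 5): (5−9)(5−7)(5−3)(5−1) = (−4)·(−2)·2·4 = 64 ≡ 9, so v_1 = 9^{−1} = 5 (mod 11).
  i = 2 (α = 9): (9−5)(9−7)(9−3)(9−1) = 4·2·6·8 = 384 ≡ 10, so v_2 = 10^{−1} = 10 (mod 11).
  i = 3 (α = 7): (7−5)(7−9)(7−3)(7−1) = 2·(−2)·4·6 = −96 ≡ 3, so v_3 = 3^{−1} = 4 (mod 11).
  i = 4 (α = 3): (3−5)(3−9)(3−7)(3−1) = (−2)·(−6)·(−4)·2 = −96 ≡ 3, so v_4 = 3^{−1} = 4 (mod 11).
  i = 5 (α = 1): (1−5)(1−9)(1−7)(1−3) = (−4)·(−8)·(−6)·(−2) = 384 ≡ 10, so v_5 = 10^{−1} = 10 (mod 11).
  v = [5, 10, 4, 4, 10].
Step 2: syndromes of r = [3, 6, 10, 7, 5] (all sums mod 11).
  S_0 = Σ v_i r_i = 5·3 + 10·6 + 4·10 + 4·7 + 10·5 = 193 ≡ 6.
  S_1 = Σ v_i α_i r_i = 5·5·3 + 10·9·6 + 4·7·10 + 4·3·7 + 10·1·5 = 1029 ≡ 6.
  α_i^2 mod 11 = [3, 4, 5, 9, 1].
  S_2 = Σ v_i α_i^2 r_i = 5·3·3 + 10·4·6 + 4·5·10 + 4·9·7 + 10·1·5 = 787 ≡ 6.
  S = (6, 6, 6) ≠ 0, so r is not a codeword (an error is present).
Step 3: locate the error. For a single error e at position i, S_ℓ = v_i·e·α_i^ℓ, so α_err = S_1/S_0.
  S_0^{−1} = 6^{−1} = 2 (mod 11), so α_err = 6·2 = 12 ≡ 1 = α_5. Error position i = 5.
  Consistency check: S_2/S_1 = 6·2 = 12 ≡ 1 = α_err ✓ (single-error assumption holds).
Step 4: error magnitude e = S_0/v_5 = S_0·∏_{j≠5}(α_5 − α_j) = 6·10 = 60 ≡ 5 (mod 11).
Step 5: correct position 5: c_5 = r_5 − e = 5 − 5 ≡ 0 (mod 11). Hence c = [3, 6, 10, 7, 0].
  Check: interpolating c through the α_i gives m(x) = 2 + 9·x (degree < 2) with m(α_i) = c_i for every i, so c is indeed a codeword.
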